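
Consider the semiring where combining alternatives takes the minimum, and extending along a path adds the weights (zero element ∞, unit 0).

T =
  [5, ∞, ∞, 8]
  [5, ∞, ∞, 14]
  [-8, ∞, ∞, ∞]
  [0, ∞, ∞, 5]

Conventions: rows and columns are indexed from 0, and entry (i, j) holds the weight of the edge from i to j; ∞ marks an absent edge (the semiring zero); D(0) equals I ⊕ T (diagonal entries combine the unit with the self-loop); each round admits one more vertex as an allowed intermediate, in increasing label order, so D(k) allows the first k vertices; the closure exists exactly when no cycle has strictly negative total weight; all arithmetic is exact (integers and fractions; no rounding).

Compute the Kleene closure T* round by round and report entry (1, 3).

D(0):
  [0, ∞, ∞, 8]
  [5, 0, ∞, 14]
  [-8, ∞, 0, ∞]
  [0, ∞, ∞, 0]
D(1):
  [0, ∞, ∞, 8]
  [5, 0, ∞, 13]
  [-8, ∞, 0, 0]
  [0, ∞, ∞, 0]
D(2):
  [0, ∞, ∞, 8]
  [5, 0, ∞, 13]
  [-8, ∞, 0, 0]
  [0, ∞, ∞, 0]
D(3):
  [0, ∞, ∞, 8]
  [5, 0, ∞, 13]
  [-8, ∞, 0, 0]
  [0, ∞, ∞, 0]
D(4):
  [0, ∞, ∞, 8]
  [5, 0, ∞, 13]
  [-8, ∞, 0, 0]
  [0, ∞, ∞, 0]
Answer: T*[1][3] = 13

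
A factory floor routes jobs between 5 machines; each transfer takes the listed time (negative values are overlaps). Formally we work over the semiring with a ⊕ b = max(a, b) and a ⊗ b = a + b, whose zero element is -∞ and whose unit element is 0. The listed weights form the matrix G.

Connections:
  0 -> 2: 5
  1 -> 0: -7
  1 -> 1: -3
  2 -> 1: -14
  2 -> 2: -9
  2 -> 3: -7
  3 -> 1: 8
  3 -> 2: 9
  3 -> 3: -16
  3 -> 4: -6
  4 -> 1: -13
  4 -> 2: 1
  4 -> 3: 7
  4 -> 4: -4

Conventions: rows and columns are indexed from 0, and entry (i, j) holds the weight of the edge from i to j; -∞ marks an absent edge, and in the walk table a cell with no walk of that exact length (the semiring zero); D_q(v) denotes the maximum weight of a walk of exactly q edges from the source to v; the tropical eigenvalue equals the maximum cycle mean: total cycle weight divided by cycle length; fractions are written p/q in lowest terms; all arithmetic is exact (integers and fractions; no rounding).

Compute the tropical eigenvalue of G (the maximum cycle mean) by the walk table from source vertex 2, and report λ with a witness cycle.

q=0: [-∞, -∞, 0, -∞, -∞]
q=1: [-∞, -14, -9, -7, -∞]
q=2: [-21, 1, 2, -16, -13]
q=3: [-6, -2, -7, -5, -17]
q=4: [-9, 3, 4, -10, -11]
q=5: [-4, 0, -1, -3, -15]
Optimal cycle mean attained by: cycle 2->3->2, total (-7) + 9, length 2.
Answer: λ = 1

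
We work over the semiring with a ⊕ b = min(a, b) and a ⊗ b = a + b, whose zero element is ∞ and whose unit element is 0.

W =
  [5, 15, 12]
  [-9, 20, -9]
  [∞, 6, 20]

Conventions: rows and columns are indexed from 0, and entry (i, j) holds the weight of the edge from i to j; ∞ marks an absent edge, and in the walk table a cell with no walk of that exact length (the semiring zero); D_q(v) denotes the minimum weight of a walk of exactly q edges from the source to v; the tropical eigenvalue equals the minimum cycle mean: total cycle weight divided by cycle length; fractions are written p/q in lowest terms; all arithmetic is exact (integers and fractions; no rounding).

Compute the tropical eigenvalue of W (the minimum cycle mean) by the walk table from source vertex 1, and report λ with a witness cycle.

q=0: [∞, 0, ∞]
q=1: [-9, 20, -9]
q=2: [-4, -3, 3]
q=3: [-12, 9, -12]
Optimal cycle mean attained by: cycle 1->2->1, total (-9) + 6, length 2.
Answer: λ = -3/2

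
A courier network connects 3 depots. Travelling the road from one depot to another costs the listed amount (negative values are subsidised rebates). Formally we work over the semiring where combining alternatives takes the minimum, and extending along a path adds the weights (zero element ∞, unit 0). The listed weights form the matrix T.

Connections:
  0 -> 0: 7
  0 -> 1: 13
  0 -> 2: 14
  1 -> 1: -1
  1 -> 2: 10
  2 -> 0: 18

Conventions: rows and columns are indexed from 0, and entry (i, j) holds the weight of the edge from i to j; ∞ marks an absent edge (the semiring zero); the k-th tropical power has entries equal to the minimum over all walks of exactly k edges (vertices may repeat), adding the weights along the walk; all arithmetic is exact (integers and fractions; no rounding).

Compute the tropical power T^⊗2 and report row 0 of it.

T^⊗2:
  [14, 12, 21]
  [28, -2, 9]
  [25, 31, 32]
Answer: row 0 of T^⊗2 = [14, 12, 21]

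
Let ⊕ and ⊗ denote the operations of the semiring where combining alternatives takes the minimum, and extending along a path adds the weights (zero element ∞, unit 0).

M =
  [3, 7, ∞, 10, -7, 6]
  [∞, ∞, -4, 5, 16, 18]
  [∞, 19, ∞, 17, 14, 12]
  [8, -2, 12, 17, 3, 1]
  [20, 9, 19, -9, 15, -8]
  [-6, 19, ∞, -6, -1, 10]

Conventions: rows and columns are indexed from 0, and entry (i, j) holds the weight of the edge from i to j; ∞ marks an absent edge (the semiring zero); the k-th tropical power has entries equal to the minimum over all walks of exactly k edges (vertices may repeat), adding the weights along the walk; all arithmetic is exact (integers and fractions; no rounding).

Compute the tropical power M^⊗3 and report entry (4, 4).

M^⊗2:
  [0, 2, 3, -16, -4, -15]
  [12, 3, 17, 7, 8, 6]
  [6, 15, 15, 5, 11, 6]
  [-5, 12, -6, -6, 0, -5]
  [-14, -11, 3, -14, -9, -8]
  [-3, -8, 6, -10, -13, -9]
M^⊗3:
  [-21, -18, -4, -21, -16, -15]
  [0, 5, -1, -1, 5, 0]
  [0, 3, 11, 0, -1, 3]
  [-11, -8, 6, -11, -12, -8]
  [-14, -16, -15, -18, -21, -17]
  [-15, -12, -12, -22, -10, -21]
Key observation: the optimum is the walk 4->5->0->4, with weight (-8) + (-6) + (-7) = -21.
Optimal value attained by: walk 4->5->0->4.
Answer: (M^⊗3)[4][4] = -21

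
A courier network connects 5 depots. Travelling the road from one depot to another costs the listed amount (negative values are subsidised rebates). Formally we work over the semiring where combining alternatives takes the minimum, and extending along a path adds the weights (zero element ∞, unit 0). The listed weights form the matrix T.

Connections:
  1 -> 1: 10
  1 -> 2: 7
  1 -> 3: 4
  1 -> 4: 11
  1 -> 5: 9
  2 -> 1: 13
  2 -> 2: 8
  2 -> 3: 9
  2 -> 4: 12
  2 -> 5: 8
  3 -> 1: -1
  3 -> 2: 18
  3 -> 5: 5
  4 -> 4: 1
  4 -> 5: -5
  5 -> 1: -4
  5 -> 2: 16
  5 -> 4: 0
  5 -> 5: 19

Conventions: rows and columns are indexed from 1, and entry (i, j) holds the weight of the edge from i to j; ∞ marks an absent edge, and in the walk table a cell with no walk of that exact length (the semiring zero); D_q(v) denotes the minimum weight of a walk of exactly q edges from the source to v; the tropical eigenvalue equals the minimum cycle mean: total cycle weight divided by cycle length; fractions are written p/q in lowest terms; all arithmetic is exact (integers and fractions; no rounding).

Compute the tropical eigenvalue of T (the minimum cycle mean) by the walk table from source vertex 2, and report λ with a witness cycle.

q=0: [∞, 0, ∞, ∞, ∞]
q=1: [13, 8, 9, 12, 8]
q=2: [4, 16, 17, 8, 7]
q=3: [3, 11, 8, 7, 3]
q=4: [-1, 10, 7, 3, 2]
q=5: [-2, 6, 3, 2, -2]
Optimal cycle mean attained by: cycle 4->5->4, total (-5) + 0, length 2.
Answer: λ = -5/2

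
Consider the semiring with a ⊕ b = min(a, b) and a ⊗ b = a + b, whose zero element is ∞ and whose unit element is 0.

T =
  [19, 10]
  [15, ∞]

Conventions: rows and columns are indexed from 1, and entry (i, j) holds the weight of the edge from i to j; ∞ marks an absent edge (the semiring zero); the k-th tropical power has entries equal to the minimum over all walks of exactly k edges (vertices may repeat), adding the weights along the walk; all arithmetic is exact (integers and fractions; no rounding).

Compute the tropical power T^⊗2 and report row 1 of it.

T^⊗2:
  [25, 29]
  [34, 25]
Answer: row 1 of T^⊗2 = [25, 29]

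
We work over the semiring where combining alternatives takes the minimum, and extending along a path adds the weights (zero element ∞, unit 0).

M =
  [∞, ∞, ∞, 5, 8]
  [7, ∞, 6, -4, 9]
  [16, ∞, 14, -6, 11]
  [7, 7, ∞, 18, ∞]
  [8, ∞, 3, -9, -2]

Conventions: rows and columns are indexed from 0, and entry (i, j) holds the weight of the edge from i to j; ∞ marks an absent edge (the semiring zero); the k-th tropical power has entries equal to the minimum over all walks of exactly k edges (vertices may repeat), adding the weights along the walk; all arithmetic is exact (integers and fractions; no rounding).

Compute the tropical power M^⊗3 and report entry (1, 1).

M^⊗2:
  [12, 12, 11, -1, 6]
  [3, 3, 12, 0, 7]
  [1, 1, 14, 2, 9]
  [14, 25, 13, 3, 15]
  [-2, -2, 1, -11, -4]
M^⊗3:
  [6, 6, 9, -3, 4]
  [7, 7, 9, -2, 5]
  [8, 9, 7, -3, 7]
  [10, 10, 18, 6, 13]
  [-4, -4, -1, -13, -6]
Key observation: the optimum is the walk 1->2->3->1, with weight 6 + (-6) + 7 = 7.
Optimal value attained by: walk 1->2->3->1.
Answer: (M^⊗3)[1][1] = 7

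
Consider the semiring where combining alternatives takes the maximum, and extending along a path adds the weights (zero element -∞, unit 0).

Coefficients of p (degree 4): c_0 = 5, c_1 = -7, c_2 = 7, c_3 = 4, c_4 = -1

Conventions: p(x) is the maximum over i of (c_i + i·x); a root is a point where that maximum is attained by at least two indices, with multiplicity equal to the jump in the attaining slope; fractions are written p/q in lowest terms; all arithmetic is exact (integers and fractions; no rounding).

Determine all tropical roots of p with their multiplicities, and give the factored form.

hull edge (i=0, c=5) to (i=2, c=7): slope 1, span 2
hull edge (i=2, c=7) to (i=3, c=4): slope -3, span 1
hull edge (i=3, c=4) to (i=4, c=-1): slope -5, span 1
Factored form: p(x) = -1 ⊗ (x ⊕ (-1)) ⊗ (x ⊕ (-1)) ⊗ (x ⊕ 3) ⊗ (x ⊕ 5)
Answer: roots = -1 (mult 2), 3 (mult 1), 5 (mult 1)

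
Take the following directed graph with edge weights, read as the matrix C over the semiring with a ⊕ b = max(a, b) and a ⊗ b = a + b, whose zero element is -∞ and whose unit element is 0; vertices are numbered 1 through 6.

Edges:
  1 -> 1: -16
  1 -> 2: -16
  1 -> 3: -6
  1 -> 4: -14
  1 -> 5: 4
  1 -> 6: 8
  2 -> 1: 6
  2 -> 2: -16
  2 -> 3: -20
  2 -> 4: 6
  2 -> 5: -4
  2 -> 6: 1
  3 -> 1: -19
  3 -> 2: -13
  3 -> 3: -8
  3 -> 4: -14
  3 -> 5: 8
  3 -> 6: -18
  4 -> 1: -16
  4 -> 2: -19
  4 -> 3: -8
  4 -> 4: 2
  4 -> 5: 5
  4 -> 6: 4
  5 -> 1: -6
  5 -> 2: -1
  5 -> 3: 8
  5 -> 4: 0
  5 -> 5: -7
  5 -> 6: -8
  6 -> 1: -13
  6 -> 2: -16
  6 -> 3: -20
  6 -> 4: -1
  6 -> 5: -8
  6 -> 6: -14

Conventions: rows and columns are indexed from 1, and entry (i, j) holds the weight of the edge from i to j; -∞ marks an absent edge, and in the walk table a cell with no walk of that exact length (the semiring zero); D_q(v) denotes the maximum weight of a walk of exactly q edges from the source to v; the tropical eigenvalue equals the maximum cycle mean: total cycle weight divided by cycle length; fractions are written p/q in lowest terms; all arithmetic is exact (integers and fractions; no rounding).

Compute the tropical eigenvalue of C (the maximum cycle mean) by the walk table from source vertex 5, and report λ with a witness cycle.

q=0: [-∞, -∞, -∞, -∞, 0, -∞]
q=1: [-6, -1, 8, 0, -7, -8]
q=2: [5, -5, 1, 5, 16, 4]
q=3: [10, 15, 24, 16, 10, 13]
q=4: [21, 11, 18, 21, 32, 20]
q=5: [26, 31, 40, 32, 26, 29]
q=6: [37, 27, 34, 37, 48, 36]
Optimal cycle mean attained by: cycle 3->5->3, total 8 + 8, length 2.
Answer: λ = 8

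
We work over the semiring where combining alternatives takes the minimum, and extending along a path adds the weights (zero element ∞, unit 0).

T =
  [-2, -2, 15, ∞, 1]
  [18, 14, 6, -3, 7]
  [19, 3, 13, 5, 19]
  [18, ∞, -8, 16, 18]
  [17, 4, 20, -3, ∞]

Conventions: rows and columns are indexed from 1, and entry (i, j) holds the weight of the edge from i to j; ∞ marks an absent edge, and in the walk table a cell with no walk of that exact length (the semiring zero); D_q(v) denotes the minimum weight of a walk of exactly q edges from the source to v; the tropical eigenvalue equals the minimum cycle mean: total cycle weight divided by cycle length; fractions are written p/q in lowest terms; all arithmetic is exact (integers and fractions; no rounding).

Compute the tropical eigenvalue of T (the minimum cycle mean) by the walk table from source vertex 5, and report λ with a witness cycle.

q=0: [∞, ∞, ∞, ∞, 0]
q=1: [17, 4, 20, -3, ∞]
q=2: [15, 15, -11, 1, 11]
q=3: [8, -8, -7, -6, 8]
q=4: [6, -4, -14, -11, -1]
q=5: [4, -11, -19, -9, 3]
Optimal cycle mean attained by: cycle 2->4->3->2, total (-3) + (-8) + 3, length 3.
Answer: λ = -8/3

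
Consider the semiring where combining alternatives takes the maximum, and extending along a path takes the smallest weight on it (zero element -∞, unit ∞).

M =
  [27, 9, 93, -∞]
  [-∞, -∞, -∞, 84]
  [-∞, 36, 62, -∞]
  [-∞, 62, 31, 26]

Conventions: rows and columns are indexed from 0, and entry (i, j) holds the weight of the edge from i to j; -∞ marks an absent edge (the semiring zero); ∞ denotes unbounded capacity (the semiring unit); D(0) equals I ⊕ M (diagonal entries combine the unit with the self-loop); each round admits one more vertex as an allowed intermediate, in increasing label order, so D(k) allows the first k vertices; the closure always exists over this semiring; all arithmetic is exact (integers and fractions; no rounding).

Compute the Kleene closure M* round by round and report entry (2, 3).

D(0):
  [∞, 9, 93, -∞]
  [-∞, ∞, -∞, 84]
  [-∞, 36, ∞, -∞]
  [-∞, 62, 31, ∞]
D(1):
  [∞, 9, 93, -∞]
  [-∞, ∞, -∞, 84]
  [-∞, 36, ∞, -∞]
  [-∞, 62, 31, ∞]
D(2):
  [∞, 9, 93, 9]
  [-∞, ∞, -∞, 84]
  [-∞, 36, ∞, 36]
  [-∞, 62, 31, ∞]
D(3):
  [∞, 36, 93, 36]
  [-∞, ∞, -∞, 84]
  [-∞, 36, ∞, 36]
  [-∞, 62, 31, ∞]
D(4):
  [∞, 36, 93, 36]
  [-∞, ∞, 31, 84]
  [-∞, 36, ∞, 36]
  [-∞, 62, 31, ∞]
Answer: M*[2][3] = 36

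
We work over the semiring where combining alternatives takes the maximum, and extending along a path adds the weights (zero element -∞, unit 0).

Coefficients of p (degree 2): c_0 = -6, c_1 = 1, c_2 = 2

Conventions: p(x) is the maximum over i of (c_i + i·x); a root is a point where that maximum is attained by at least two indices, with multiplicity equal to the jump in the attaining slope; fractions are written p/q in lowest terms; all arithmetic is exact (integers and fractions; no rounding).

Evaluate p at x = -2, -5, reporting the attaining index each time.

p(-2) = max(-6+0·(-2)=-6, 1+1·(-2)=-1, 2+2·(-2)=-2) = -1 (attained by i=1)
p(-5) = max(-6+0·(-5)=-6, 1+1·(-5)=-4, 2+2·(-5)=-8) = -4 (attained by i=1)
Answer: p(-2) = -1; p(-5) = -4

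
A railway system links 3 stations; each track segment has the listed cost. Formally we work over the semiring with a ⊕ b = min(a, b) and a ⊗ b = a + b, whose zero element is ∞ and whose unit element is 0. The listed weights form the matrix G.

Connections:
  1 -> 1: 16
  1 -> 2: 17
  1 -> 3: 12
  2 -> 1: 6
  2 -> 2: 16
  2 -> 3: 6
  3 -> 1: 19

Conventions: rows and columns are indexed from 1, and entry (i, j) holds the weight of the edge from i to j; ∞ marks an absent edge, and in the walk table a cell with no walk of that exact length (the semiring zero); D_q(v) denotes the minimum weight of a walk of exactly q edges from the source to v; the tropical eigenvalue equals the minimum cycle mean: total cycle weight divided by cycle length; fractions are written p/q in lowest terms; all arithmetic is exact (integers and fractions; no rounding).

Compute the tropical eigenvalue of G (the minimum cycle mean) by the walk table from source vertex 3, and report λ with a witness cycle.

q=0: [∞, ∞, 0]
q=1: [19, ∞, ∞]
q=2: [35, 36, 31]
q=3: [42, 52, 42]
Optimal cycle mean attained by: cycle 1->2->1, total 17 + 6, length 2.
Answer: λ = 23/2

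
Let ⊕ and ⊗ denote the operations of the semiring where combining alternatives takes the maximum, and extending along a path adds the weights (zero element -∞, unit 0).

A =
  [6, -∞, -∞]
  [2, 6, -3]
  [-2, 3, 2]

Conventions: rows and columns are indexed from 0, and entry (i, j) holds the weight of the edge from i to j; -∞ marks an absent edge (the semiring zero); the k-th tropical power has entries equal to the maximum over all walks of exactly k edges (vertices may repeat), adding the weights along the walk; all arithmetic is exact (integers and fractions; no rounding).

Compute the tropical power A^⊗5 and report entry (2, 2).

A^⊗2:
  [12, -∞, -∞]
  [8, 12, 3]
  [5, 9, 4]
A^⊗3:
  [18, -∞, -∞]
  [14, 18, 9]
  [11, 15, 6]
A^⊗4:
  [24, -∞, -∞]
  [20, 24, 15]
  [17, 21, 12]
A^⊗5:
  [30, -∞, -∞]
  [26, 30, 21]
  [23, 27, 18]
Key observation: the optimum is the walk 2->1->1->1->1->2, with weight 3 + 6 + 6 + 6 + (-3) = 18.
Optimal value attained by: walk 2->1->1->1->1->2.
Answer: (A^⊗5)[2][2] = 18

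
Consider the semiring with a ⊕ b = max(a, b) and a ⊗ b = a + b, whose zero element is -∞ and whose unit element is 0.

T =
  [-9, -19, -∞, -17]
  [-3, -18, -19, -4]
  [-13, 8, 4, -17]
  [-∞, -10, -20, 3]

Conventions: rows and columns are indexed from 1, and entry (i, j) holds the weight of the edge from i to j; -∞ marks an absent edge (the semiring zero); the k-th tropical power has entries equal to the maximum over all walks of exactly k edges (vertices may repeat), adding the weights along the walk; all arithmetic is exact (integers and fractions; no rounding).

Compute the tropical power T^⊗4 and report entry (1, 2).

T^⊗2:
  [-18, -27, -37, -14]
  [-12, -11, -15, -1]
  [5, 12, 8, 4]
  [-13, -7, -16, 6]
T^⊗3:
  [-27, -24, -33, -11]
  [-14, -7, -11, 2]
  [9, 16, 12, 8]
  [-10, -4, -12, 9]
T^⊗4:
  [-27, -21, -29, -8]
  [-10, -3, -7, 5]
  [13, 20, 16, 12]
  [-7, -1, -8, 12]
Key observation: the optimum is the walk 1->4->4->4->2, with weight (-17) + 3 + 3 + (-10) = -21.
Optimal value attained by: walk 1->4->4->4->2.
Answer: (T^⊗4)[1][2] = -21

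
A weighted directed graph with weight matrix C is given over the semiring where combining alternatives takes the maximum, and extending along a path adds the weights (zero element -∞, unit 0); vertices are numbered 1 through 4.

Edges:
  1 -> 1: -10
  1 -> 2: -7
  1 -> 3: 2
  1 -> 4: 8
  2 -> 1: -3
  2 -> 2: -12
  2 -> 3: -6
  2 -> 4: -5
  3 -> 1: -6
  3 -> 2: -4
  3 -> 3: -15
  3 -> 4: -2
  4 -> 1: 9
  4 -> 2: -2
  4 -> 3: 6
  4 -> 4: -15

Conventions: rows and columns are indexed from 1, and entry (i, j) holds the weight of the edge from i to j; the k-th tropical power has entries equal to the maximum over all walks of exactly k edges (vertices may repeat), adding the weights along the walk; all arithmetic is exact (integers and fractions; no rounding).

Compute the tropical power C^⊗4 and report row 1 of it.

C^⊗2:
  [17, 6, 14, 0]
  [4, -7, 1, 5]
  [7, -4, 4, 2]
  [0, 2, 11, 17]
C^⊗3:
  [9, 10, 19, 25]
  [14, 3, 11, 12]
  [11, 0, 9, 15]
  [26, 15, 23, 9]
C^⊗4:
  [34, 23, 31, 17]
  [21, 10, 18, 22]
  [24, 13, 21, 19]
  [18, 19, 28, 34]
Answer: row 1 of C^⊗4 = [34, 23, 31, 17]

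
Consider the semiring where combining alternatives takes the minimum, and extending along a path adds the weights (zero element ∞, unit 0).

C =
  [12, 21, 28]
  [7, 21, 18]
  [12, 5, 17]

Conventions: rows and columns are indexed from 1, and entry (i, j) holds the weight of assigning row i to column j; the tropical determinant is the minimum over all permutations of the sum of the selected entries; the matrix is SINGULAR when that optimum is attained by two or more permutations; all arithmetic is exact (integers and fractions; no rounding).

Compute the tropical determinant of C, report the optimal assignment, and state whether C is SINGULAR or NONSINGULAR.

σ = (1, 2, 3): 12 + 21 + 17 = 50
σ = (1, 3, 2): 12 + 18 + 5 = 35
σ = (2, 1, 3): 21 + 7 + 17 = 45
σ = (2, 3, 1): 21 + 18 + 12 = 51
σ = (3, 1, 2): 28 + 7 + 5 = 40
σ = (3, 2, 1): 28 + 21 + 12 = 61
Optimal value attained by: σ = (1, 3, 2).
Answer: det⊕(C) = 35; verdict: NONSINGULAR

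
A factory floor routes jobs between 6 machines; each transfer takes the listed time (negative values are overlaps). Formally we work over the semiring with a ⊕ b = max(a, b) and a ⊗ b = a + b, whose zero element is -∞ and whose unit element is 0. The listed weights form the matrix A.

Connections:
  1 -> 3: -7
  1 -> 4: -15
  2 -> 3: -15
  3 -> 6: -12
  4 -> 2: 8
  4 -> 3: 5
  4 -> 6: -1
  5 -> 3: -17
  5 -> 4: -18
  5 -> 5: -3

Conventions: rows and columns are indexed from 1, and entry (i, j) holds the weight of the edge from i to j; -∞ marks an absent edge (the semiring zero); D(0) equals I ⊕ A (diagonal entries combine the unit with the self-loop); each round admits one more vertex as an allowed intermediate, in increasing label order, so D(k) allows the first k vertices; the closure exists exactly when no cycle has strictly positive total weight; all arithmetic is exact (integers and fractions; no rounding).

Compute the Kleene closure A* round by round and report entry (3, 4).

D(0):
  [0, -∞, -7, -15, -∞, -∞]
  [-∞, 0, -15, -∞, -∞, -∞]
  [-∞, -∞, 0, -∞, -∞, -12]
  [-∞, 8, 5, 0, -∞, -1]
  [-∞, -∞, -17, -18, 0, -∞]
  [-∞, -∞, -∞, -∞, -∞, 0]
D(1):
  [0, -∞, -7, -15, -∞, -∞]
  [-∞, 0, -15, -∞, -∞, -∞]
  [-∞, -∞, 0, -∞, -∞, -12]
  [-∞, 8, 5, 0, -∞, -1]
  [-∞, -∞, -17, -18, 0, -∞]
  [-∞, -∞, -∞, -∞, -∞, 0]
D(2):
  [0, -∞, -7, -15, -∞, -∞]
  [-∞, 0, -15, -∞, -∞, -∞]
  [-∞, -∞, 0, -∞, -∞, -12]
  [-∞, 8, 5, 0, -∞, -1]
  [-∞, -∞, -17, -18, 0, -∞]
  [-∞, -∞, -∞, -∞, -∞, 0]
D(3):
  [0, -∞, -7, -15, -∞, -19]
  [-∞, 0, -15, -∞, -∞, -27]
  [-∞, -∞, 0, -∞, -∞, -12]
  [-∞, 8, 5, 0, -∞, -1]
  [-∞, -∞, -17, -18, 0, -29]
  [-∞, -∞, -∞, -∞, -∞, 0]
D(4):
  [0, -7, -7, -15, -∞, -16]
  [-∞, 0, -15, -∞, -∞, -27]
  [-∞, -∞, 0, -∞, -∞, -12]
  [-∞, 8, 5, 0, -∞, -1]
  [-∞, -10, -13, -18, 0, -19]
  [-∞, -∞, -∞, -∞, -∞, 0]
D(5):
  [0, -7, -7, -15, -∞, -16]
  [-∞, 0, -15, -∞, -∞, -27]
  [-∞, -∞, 0, -∞, -∞, -12]
  [-∞, 8, 5, 0, -∞, -1]
  [-∞, -10, -13, -18, 0, -19]
  [-∞, -∞, -∞, -∞, -∞, 0]
D(6):
  [0, -7, -7, -15, -∞, -16]
  [-∞, 0, -15, -∞, -∞, -27]
  [-∞, -∞, 0, -∞, -∞, -12]
  [-∞, 8, 5, 0, -∞, -1]
  [-∞, -10, -13, -18, 0, -19]
  [-∞, -∞, -∞, -∞, -∞, 0]
Answer: A*[3][4] = -∞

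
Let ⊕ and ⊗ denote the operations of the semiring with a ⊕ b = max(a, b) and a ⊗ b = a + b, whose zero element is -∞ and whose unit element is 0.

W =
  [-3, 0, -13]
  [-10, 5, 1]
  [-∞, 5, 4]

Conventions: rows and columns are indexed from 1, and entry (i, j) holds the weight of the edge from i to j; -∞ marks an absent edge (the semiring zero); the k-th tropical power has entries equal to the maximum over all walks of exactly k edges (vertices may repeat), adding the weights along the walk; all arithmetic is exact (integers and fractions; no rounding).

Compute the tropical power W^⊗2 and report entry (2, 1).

W^⊗2:
  [-6, 5, 1]
  [-5, 10, 6]
  [-5, 10, 8]
Key observation: the optimum is the walk 2->2->1, with weight 5 + (-10) = -5.
Optimal value attained by: walk 2->2->1.
Answer: (W^⊗2)[2][1] = -5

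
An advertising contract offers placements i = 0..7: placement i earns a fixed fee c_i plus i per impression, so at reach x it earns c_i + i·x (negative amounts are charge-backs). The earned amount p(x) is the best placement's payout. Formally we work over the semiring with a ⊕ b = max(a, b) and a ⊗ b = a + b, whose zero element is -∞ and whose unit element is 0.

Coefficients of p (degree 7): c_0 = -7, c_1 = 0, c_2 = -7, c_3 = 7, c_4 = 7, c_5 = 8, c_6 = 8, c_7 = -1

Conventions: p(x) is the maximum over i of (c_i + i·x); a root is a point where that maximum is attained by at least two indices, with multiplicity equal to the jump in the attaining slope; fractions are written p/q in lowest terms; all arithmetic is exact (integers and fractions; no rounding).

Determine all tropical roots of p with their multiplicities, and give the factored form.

hull edge (i=0, c=-7) to (i=1, c=0): slope 7, span 1
hull edge (i=1, c=0) to (i=3, c=7): slope 7/2, span 2
hull edge (i=3, c=7) to (i=5, c=8): slope 1/2, span 2
hull edge (i=5, c=8) to (i=6, c=8): slope 0, span 1
hull edge (i=6, c=8) to (i=7, c=-1): slope -9, span 1
Factored form: p(x) = -1 ⊗ (x ⊕ (-7)) ⊗ (x ⊕ (-7/2)) ⊗ (x ⊕ (-7/2)) ⊗ (x ⊕ (-1/2)) ⊗ (x ⊕ (-1/2)) ⊗ (x ⊕ 0) ⊗ (x ⊕ 9)
Answer: roots = -7 (mult 1), -7/2 (mult 2), -1/2 (mult 2), 0 (mult 1), 9 (mult 1)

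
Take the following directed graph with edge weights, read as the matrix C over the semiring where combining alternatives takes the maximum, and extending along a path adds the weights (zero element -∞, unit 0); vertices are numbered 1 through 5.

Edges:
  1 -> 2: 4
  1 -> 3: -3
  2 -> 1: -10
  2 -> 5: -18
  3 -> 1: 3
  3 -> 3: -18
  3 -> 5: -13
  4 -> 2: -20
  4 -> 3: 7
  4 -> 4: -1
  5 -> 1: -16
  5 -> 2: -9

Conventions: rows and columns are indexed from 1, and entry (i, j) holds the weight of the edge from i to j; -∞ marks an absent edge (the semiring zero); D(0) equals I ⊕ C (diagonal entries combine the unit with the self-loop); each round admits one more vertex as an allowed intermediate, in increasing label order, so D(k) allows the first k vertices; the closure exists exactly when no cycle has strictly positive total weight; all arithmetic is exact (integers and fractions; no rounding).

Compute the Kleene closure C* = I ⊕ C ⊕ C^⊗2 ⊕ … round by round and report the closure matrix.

D(0):
  [0, 4, -3, -∞, -∞]
  [-10, 0, -∞, -∞, -18]
  [3, -∞, 0, -∞, -13]
  [-∞, -20, 7, 0, -∞]
  [-16, -9, -∞, -∞, 0]
D(1):
  [0, 4, -3, -∞, -∞]
  [-10, 0, -13, -∞, -18]
  [3, 7, 0, -∞, -13]
  [-∞, -20, 7, 0, -∞]
  [-16, -9, -19, -∞, 0]
D(2):
  [0, 4, -3, -∞, -14]
  [-10, 0, -13, -∞, -18]
  [3, 7, 0, -∞, -11]
  [-30, -20, 7, 0, -38]
  [-16, -9, -19, -∞, 0]
D(3):
  [0, 4, -3, -∞, -14]
  [-10, 0, -13, -∞, -18]
  [3, 7, 0, -∞, -11]
  [10, 14, 7, 0, -4]
  [-16, -9, -19, -∞, 0]
D(4):
  [0, 4, -3, -∞, -14]
  [-10, 0, -13, -∞, -18]
  [3, 7, 0, -∞, -11]
  [10, 14, 7, 0, -4]
  [-16, -9, -19, -∞, 0]
D(5):
  [0, 4, -3, -∞, -14]
  [-10, 0, -13, -∞, -18]
  [3, 7, 0, -∞, -11]
  [10, 14, 7, 0, -4]
  [-16, -9, -19, -∞, 0]
Answer: C* = [[0, 4, -3, -∞, -14], [-10, 0, -13, -∞, -18], [3, 7, 0, -∞, -11], [10, 14, 7, 0, -4], [-16, -9, -19, -∞, 0]]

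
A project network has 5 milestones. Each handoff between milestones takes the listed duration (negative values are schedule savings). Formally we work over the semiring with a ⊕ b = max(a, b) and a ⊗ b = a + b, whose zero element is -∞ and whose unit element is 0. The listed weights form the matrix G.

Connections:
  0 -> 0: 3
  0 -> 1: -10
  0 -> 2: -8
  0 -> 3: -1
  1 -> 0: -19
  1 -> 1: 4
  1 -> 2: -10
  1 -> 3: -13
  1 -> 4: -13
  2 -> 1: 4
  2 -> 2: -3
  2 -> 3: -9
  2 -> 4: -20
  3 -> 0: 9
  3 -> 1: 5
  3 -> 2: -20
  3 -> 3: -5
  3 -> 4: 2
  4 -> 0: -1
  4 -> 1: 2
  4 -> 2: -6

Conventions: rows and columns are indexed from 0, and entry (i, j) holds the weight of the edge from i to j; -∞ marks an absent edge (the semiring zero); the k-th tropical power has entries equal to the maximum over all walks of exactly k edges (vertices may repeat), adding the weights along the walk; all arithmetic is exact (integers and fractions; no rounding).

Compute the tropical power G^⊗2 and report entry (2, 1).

G^⊗2:
  [8, 4, -5, 2, 1]
  [-4, 8, -6, -9, -9]
  [0, 8, -6, -9, -7]
  [12, 9, 1, 8, -3]
  [2, 6, -8, -2, -11]
Key observation: the optimum is the walk 2->1->1, with weight 4 + 4 = 8.
Optimal value attained by: walk 2->1->1.
Answer: (G^⊗2)[2][1] = 8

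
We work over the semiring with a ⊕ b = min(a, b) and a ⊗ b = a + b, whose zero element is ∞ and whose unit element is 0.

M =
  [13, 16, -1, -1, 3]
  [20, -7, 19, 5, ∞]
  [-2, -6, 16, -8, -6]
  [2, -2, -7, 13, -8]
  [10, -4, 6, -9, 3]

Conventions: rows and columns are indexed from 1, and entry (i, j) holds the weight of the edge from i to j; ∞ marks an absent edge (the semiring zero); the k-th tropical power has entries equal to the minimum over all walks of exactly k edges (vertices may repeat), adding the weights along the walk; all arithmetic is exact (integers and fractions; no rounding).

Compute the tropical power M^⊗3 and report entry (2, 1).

M^⊗2:
  [-3, -7, -8, -9, -9]
  [7, -14, -2, -2, -3]
  [-6, -13, -15, -15, -16]
  [-9, -13, -2, -17, -13]
  [-7, -11, -16, -6, -17]
M^⊗3:
  [-10, -14, -16, -18, -17]
  [-4, -21, -9, -12, -10]
  [-17, -21, -22, -25, -23]
  [-15, -20, -24, -22, -25]
  [-18, -22, -13, -26, -22]
Key observation: the optimum is the walk 2->4->3->1, with weight 5 + (-7) + (-2) = -4.
Optimal value attained by: walk 2->4->3->1.
Answer: (M^⊗3)[2][1] = -4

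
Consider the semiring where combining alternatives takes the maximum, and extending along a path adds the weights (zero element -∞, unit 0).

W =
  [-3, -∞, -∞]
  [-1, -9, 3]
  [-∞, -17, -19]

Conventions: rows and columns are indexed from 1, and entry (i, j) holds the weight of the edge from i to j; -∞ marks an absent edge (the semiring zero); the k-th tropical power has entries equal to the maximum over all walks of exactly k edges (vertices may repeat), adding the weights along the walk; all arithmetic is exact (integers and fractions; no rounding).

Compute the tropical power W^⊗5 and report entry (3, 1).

W^⊗2:
  [-6, -∞, -∞]
  [-4, -14, -6]
  [-18, -26, -14]
W^⊗3:
  [-9, -∞, -∞]
  [-7, -23, -11]
  [-21, -31, -23]
W^⊗4:
  [-12, -∞, -∞]
  [-10, -28, -20]
  [-24, -40, -28]
W^⊗5:
  [-15, -∞, -∞]
  [-13, -37, -25]
  [-27, -45, -37]
Key observation: the optimum is the walk 3->2->1->1->1->1, with weight (-17) + (-1) + (-3) + (-3) + (-3) = -27.
Optimal value attained by: walk 3->2->1->1->1->1.
Answer: (W^⊗5)[3][1] = -27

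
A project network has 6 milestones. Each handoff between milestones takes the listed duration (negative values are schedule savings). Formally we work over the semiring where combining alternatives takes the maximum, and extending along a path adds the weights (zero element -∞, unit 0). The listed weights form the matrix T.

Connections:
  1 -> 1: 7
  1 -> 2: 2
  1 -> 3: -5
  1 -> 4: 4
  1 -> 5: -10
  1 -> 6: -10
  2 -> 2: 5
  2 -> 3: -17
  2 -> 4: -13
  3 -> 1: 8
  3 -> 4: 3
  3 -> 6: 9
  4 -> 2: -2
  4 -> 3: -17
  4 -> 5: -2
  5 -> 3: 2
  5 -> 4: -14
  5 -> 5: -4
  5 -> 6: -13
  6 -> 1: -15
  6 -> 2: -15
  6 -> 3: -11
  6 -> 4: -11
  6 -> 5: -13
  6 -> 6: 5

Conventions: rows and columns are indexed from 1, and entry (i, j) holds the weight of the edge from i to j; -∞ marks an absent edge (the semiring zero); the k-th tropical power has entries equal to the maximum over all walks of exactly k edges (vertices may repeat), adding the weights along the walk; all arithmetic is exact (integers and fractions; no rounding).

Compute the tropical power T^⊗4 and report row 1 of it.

T^⊗2:
  [14, 9, 2, 11, 2, 4]
  [-9, 10, -12, -8, -15, -8]
  [15, 10, 3, 12, 1, 14]
  [-9, 3, 0, -14, -6, -8]
  [10, -16, -2, 5, -8, 11]
  [-3, -10, -6, -6, -8, 10]
T^⊗3:
  [21, 16, 9, 18, 9, 11]
  [-2, 15, -7, -3, -10, -3]
  [22, 17, 10, 19, 10, 19]
  [8, 8, -4, 3, -10, 9]
  [17, 12, 5, 14, 3, 16]
  [4, -1, -1, 1, -3, 15]
T^⊗4:
  [28, 23, 16, 25, 16, 18]
  [5, 20, -2, 2, -5, 2]
  [29, 24, 17, 26, 17, 24]
  [15, 13, 3, 12, 1, 14]
  [24, 19, 12, 21, 12, 21]
  [11, 6, 4, 8, 2, 20]
Answer: row 1 of T^⊗4 = [28, 23, 16, 25, 16, 18]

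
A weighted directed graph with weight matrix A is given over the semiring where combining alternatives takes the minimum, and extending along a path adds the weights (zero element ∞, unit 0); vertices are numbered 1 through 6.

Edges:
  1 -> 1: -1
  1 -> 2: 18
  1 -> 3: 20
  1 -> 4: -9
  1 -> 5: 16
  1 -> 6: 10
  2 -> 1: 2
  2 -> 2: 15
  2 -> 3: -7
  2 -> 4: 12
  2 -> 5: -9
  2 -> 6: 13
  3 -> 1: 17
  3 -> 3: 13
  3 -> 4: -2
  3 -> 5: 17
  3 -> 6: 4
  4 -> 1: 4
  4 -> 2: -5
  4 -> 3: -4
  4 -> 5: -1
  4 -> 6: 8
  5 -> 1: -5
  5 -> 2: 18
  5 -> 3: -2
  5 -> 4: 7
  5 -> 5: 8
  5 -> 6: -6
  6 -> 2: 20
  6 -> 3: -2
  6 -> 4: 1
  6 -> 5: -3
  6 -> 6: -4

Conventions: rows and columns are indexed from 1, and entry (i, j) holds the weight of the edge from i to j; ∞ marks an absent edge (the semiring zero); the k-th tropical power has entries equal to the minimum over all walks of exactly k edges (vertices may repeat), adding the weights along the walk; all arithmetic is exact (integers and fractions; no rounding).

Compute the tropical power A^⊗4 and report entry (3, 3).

A^⊗2:
  [-5, -14, -13, -10, -10, -1]
  [-14, 7, -11, -9, -1, -15]
  [2, -7, -6, 5, -3, 0]
  [-6, 10, -12, -6, -14, -7]
  [-6, 2, -8, -14, -9, -10]
  [-8, -4, -6, -4, -7, -9]
A^⊗3:
  [-15, -15, -21, -15, -23, -16]
  [-15, -14, -17, -23, -18, -19]
  [-8, 0, -14, -8, -16, -9]
  [-19, -11, -16, -15, -10, -20]
  [-14, -19, -18, -15, -15, -15]
  [-12, -9, -11, -17, -13, -13]
A^⊗4:
  [-28, -20, -25, -24, -24, -29]
  [-23, -28, -27, -24, -24, -24]
  [-21, -13, -18, -17, -12, -22]
  [-20, -20, -22, -28, -23, -24]
  [-20, -20, -26, -23, -28, -21]
  [-18, -22, -21, -21, -18, -19]
Key observation: the optimum is the walk 3->4->2->5->3, with weight (-2) + (-5) + (-9) + (-2) = -18.
Optimal value attained by: walk 3->4->2->5->3.
Answer: (A^⊗4)[3][3] = -18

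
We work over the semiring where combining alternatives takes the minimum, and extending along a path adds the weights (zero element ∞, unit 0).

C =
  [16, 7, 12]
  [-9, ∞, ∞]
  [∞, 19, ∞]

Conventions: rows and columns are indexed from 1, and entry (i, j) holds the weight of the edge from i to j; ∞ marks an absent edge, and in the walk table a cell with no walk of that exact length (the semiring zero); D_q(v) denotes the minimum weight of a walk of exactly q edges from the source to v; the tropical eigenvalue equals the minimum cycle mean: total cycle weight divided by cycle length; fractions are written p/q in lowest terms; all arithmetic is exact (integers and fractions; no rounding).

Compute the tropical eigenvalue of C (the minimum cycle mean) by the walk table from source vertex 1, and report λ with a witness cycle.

q=0: [0, ∞, ∞]
q=1: [16, 7, 12]
q=2: [-2, 23, 28]
q=3: [14, 5, 10]
Optimal cycle mean attained by: cycle 1->2->1, total 7 + (-9), length 2.
Answer: λ = -1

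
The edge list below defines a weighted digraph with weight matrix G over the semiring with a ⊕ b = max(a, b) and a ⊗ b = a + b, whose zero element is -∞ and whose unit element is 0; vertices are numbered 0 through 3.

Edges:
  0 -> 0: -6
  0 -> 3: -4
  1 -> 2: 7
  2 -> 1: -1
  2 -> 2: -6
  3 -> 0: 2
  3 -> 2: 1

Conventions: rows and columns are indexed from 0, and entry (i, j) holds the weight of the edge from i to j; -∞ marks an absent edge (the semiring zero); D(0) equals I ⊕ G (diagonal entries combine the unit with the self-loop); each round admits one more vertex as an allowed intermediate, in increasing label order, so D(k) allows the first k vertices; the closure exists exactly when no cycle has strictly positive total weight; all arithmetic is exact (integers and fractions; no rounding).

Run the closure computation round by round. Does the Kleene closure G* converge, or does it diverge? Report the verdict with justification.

D(0):
  [0, -∞, -∞, -4]
  [-∞, 0, 7, -∞]
  [-∞, -1, 0, -∞]
  [2, -∞, 1, 0]
D(1):
  [0, -∞, -∞, -4]
  [-∞, 0, 7, -∞]
  [-∞, -1, 0, -∞]
  [2, -∞, 1, 0]
Detection: at round 2, diagonal entry (2, 2) turns strictly positive.
Key observation: the cycle 2->1->2 has total weight (-1) + 7, which is strictly positive.
Answer: DIVERGES — positive cycle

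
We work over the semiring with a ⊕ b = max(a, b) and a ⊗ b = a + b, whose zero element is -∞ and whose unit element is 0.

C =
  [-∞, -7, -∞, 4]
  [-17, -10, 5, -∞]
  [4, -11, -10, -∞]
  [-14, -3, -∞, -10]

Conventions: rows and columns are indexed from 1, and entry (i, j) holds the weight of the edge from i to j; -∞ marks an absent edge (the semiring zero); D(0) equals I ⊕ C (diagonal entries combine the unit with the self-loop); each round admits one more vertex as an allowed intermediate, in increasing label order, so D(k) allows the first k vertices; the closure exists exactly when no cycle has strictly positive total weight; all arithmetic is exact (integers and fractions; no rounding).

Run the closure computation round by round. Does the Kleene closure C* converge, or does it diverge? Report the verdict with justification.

D(0):
  [0, -7, -∞, 4]
  [-17, 0, 5, -∞]
  [4, -11, 0, -∞]
  [-14, -3, -∞, 0]
D(1):
  [0, -7, -∞, 4]
  [-17, 0, 5, -13]
  [4, -3, 0, 8]
  [-14, -3, -∞, 0]
Detection: at round 2, diagonal entry (3, 3) turns strictly positive.
Key observation: the cycle 3->1->2->3 has total weight 4 + (-7) + 5, which is strictly positive.
Answer: DIVERGES — positive cycle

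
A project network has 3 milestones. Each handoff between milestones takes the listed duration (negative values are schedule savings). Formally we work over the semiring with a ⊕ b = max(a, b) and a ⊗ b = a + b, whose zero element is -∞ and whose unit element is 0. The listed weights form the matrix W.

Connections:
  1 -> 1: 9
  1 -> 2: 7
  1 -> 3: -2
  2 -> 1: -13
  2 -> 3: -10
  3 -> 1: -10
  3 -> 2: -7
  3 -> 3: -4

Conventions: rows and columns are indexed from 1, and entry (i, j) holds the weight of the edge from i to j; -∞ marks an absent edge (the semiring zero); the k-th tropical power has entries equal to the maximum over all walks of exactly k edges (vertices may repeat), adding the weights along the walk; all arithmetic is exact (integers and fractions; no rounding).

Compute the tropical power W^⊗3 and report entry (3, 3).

W^⊗2:
  [18, 16, 7]
  [-4, -6, -14]
  [-1, -3, -8]
W^⊗3:
  [27, 25, 16]
  [5, 3, -6]
  [8, 6, -3]
Key observation: the optimum is the walk 3->1->1->3, with weight (-10) + 9 + (-2) = -3.
Optimal value attained by: walk 3->1->1->3.
Answer: (W^⊗3)[3][3] = -3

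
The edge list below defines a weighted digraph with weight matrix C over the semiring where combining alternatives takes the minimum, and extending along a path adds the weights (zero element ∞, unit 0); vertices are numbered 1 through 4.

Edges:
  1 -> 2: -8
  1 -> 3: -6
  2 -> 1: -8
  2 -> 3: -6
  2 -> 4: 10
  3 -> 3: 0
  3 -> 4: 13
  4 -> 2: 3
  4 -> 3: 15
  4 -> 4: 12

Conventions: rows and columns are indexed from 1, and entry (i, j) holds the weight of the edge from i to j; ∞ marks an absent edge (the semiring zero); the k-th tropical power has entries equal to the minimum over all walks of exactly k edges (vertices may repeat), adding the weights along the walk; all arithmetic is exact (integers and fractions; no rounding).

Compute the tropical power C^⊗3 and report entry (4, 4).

C^⊗2:
  [-16, ∞, -14, 2]
  [∞, -16, -14, 7]
  [∞, 16, 0, 13]
  [-5, 15, -3, 13]
C^⊗3:
  [∞, -24, -22, -1]
  [-24, 10, -22, -6]
  [8, 16, 0, 13]
  [7, -13, -11, 10]
Key observation: the optimum is the walk 4->2->3->4, with weight 3 + (-6) + 13 = 10.
Optimal value attained by: walk 4->2->3->4.
Answer: (C^⊗3)[4][4] = 10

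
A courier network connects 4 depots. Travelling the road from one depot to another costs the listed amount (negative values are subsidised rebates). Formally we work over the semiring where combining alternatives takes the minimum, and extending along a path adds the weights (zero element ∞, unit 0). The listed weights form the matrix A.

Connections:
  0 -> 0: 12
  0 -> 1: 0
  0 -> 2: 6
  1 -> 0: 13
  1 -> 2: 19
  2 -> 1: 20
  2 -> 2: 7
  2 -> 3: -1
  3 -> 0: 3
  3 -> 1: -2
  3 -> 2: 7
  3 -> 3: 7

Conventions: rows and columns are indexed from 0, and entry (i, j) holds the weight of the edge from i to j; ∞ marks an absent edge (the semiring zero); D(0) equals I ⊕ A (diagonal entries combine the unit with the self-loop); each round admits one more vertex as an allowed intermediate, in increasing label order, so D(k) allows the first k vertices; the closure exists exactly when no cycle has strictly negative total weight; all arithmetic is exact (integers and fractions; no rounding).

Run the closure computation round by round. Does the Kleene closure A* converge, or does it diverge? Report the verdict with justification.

D(0):
  [0, 0, 6, ∞]
  [13, 0, 19, ∞]
  [∞, 20, 0, -1]
  [3, -2, 7, 0]
D(1):
  [0, 0, 6, ∞]
  [13, 0, 19, ∞]
  [∞, 20, 0, -1]
  [3, -2, 7, 0]
D(2):
  [0, 0, 6, ∞]
  [13, 0, 19, ∞]
  [33, 20, 0, -1]
  [3, -2, 7, 0]
D(3):
  [0, 0, 6, 5]
  [13, 0, 19, 18]
  [33, 20, 0, -1]
  [3, -2, 7, 0]
D(4):
  [0, 0, 6, 5]
  [13, 0, 19, 18]
  [2, -3, 0, -1]
  [3, -2, 7, 0]
Key observation: every diagonal entry stays at the unit through all rounds, so no improving cycle exists.
Answer: CONVERGES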